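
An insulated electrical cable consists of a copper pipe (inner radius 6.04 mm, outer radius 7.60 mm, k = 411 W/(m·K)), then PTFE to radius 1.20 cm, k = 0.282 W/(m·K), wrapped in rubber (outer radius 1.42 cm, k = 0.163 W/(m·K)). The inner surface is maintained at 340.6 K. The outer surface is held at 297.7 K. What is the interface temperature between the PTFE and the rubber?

T = 314.4 K

Series thermal resistances, inner to outer:
  R'_copper = ln(0.00760/0.00604)/(2πk) = 0.2297/(2π·411) = 8.897×10^-5 m·K/W
  R'_PTFE = ln(0.0120/0.00760)/(2πk) = 0.4568/(2π·0.282) = 0.2578 m·K/W
  R'_rubber = ln(0.0142/0.0120)/(2πk) = 0.1683/(2π·0.163) = 0.1644 m·K/W
ΣR = 8.897×10^-5 + 0.2578 + 0.1644 = 0.4223 m·K/W
Q' = ΔT/ΣR = (340.6 K − 297.7 K)/0.4223 = 101.6 W/m
From the inner boundary to the PTFE/rubber interface, ΣR_partial = 0.2579 m·K/W.
T_interface = T_in − Q'·ΣR_partial = 340.6 K − (101.6)(0.2579) = 314.4 K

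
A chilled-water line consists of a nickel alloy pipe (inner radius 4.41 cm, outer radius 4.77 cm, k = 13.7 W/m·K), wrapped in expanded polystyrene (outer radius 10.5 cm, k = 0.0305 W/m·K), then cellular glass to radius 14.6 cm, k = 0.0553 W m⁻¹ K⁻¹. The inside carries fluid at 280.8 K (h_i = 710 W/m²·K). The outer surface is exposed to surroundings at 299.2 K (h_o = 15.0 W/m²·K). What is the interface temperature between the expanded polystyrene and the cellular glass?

T = 295.5 K

Resistance network (inner→outer):
  R'_conv,in = 1/(2πr h) = 1/(2π·0.0441·710) = 0.005083 m·K/W
  R'_nickel alloy = ln(0.0477/0.0441)/(2πk) = 0.07847/(2π·13.7) = 9.116×10^-4 m·K/W
  R'_expanded polystyrene = ln(0.105/0.0477)/(2πk) = 0.7890/(2π·0.0305) = 4.117 m·K/W
  R'_cellular glass = ln(0.146/0.105)/(2πk) = 0.3296/(2π·0.0553) = 0.9487 m·K/W
  R'_conv,out = 1/(2πr h) = 1/(2π·0.146·15.0) = 0.07267 m·K/W
ΣR = 0.005083 + 9.116×10^-4 + 4.117 + 0.9487 + 0.07267 = 5.144 m·K/W
Q' = ΔT/ΣR = (280.8 K − 299.2 K)/5.144 = -3.577 W/m
From the inner boundary to the expanded polystyrene/cellular glass interface, ΣR_partial = 4.123 m·K/W.
T_interface = T_in − Q'·ΣR_partial = 280.8 K − (-3.577)(4.123) = 295.5 K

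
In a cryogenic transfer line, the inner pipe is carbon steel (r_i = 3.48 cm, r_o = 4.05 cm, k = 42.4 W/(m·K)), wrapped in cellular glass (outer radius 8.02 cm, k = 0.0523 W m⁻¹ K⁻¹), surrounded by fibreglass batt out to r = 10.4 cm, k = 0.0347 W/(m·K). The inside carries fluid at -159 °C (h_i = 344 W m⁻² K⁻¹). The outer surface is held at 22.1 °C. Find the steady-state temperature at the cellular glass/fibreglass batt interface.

Series thermal resistances, inner to outer:
  R'_conv,in = 1/(2πr h) = 1/(2π·0.0348·344) = 0.01329 m·K/W
  R'_carbon steel = ln(0.0405/0.0348)/(2πk) = 0.1517/(2π·42.4) = 5.694×10^-4 m·K/W
  R'_cellular glass = ln(0.0802/0.0405)/(2πk) = 0.6832/(2π·0.0523) = 2.079 m·K/W
  R'_fibreglass batt = ln(0.104/0.0802)/(2πk) = 0.2599/(2π·0.0347) = 1.192 m·K/W
ΣR = 0.01329 + 5.694×10^-4 + 2.079 + 1.192 = 3.285 m·K/W
Q' = ΔT/ΣR = (-159 °C − 22.1 °C)/3.285 = -55.13 W/m
From the inner boundary to the cellular glass/fibreglass batt interface, ΣR_partial = 2.093 m·K/W.
T_interface = T_in − Q'·ΣR_partial = -159 °C − (-55.13)(2.093) = -43.6 °C

T = -43.6 °C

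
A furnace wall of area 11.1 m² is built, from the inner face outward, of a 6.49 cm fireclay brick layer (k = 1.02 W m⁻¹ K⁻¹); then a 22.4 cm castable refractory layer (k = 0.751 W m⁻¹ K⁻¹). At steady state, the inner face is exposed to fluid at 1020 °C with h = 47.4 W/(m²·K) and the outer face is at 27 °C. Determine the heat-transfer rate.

Q = 28800 W

Series thermal resistances, inner to outer:
  R_conv,in = 1/(hA) = 1/(47.4·11.1) = 0.001901 K/W
  R_fireclay brick = L/(kA) = 0.0649/(1.02·11.1) = 0.005732 K/W
  R_castable refractory = L/(kA) = 0.224/(0.751·11.1) = 0.02687 K/W
ΣR = 0.001901 + 0.005732 + 0.02687 = 0.03450 K/W
Q = ΔT/ΣR = (1020 °C − 27 °C)/0.03450 = 28800 W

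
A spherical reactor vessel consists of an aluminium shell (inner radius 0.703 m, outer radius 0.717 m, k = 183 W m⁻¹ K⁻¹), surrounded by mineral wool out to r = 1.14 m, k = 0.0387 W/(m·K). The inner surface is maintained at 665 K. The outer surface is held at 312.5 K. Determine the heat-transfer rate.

Series thermal resistances, inner to outer:
  R_aluminium = (1/0.703 − 1/0.717)/(4πk) = 0.02777/(4π·183) = 1.208×10^-5 K/W
  R_mineral wool = (1/0.717 − 1/1.14)/(4πk) = 0.5175/(4π·0.0387) = 1.064 K/W
ΣR = 1.208×10^-5 + 1.064 = 1.064 K/W
Q = ΔT/ΣR = (665 K − 312.5 K)/1.064 = 331 W

Q = 331 W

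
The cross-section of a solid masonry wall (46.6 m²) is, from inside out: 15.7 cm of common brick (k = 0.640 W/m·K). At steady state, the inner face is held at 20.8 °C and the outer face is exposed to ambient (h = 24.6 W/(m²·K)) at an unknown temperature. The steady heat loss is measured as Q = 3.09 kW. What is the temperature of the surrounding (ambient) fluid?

T_out = 1.84 °C

Series resistances:
  R_common brick = L/(kA) = 0.157/(0.640·46.6) = 0.005264 K/W
  R_conv,out = 1/(hA) = 1/(24.6·46.6) = 8.723×10^-4 K/W
ΣR = 0.006137 K/W
ΔT = Q·ΣR = 3090 × 0.006137 = 18.96 K
Heat flows outward, so T_out = T_in − ΔT = 20.8 − 18.96 = 1.84 °C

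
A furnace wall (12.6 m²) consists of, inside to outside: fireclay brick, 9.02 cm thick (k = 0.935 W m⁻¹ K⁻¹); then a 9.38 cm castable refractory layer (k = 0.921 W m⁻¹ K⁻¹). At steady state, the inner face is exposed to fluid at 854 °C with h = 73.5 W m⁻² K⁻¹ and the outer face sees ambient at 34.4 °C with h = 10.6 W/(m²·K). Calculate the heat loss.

Series thermal resistances, inner to outer:
  R_conv,in = 1/(hA) = 1/(73.5·12.6) = 0.001080 K/W
  R_fireclay brick = L/(kA) = 0.0902/(0.935·12.6) = 0.007656 K/W
  R_castable refractory = L/(kA) = 0.0938/(0.921·12.6) = 0.008083 K/W
  R_conv,out = 1/(hA) = 1/(10.6·12.6) = 0.007487 K/W
ΣR = 0.001080 + 0.007656 + 0.008083 + 0.007487 = 0.02431 K/W
Q = ΔT/ΣR = (854 °C − 34.4 °C)/0.02431 = 33700 W

Q = 33.7 kW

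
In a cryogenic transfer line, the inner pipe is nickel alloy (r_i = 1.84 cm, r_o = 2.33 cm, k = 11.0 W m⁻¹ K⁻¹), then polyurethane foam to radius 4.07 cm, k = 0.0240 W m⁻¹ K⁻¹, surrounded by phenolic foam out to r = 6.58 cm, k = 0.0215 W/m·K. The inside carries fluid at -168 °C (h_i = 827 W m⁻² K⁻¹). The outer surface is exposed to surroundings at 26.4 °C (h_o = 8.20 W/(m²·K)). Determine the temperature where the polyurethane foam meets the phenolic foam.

T = -72.6 °C

Resistance network (inner→outer):
  R'_conv,in = 1/(2πr h) = 1/(2π·0.0184·827) = 0.01046 m·K/W
  R'_nickel alloy = ln(0.0233/0.0184)/(2πk) = 0.2361/(2π·11.0) = 0.003416 m·K/W
  R'_polyurethane foam = ln(0.0407/0.0233)/(2πk) = 0.5578/(2π·0.0240) = 3.699 m·K/W
  R'_phenolic foam = ln(0.0658/0.0407)/(2πk) = 0.4804/(2π·0.0215) = 3.556 m·K/W
  R'_conv,out = 1/(2πr h) = 1/(2π·0.0658·8.20) = 0.2950 m·K/W
ΣR = 0.01046 + 0.003416 + 3.699 + 3.556 + 0.2950 = 7.564 m·K/W
Q' = ΔT/ΣR = (-168 °C − 26.4 °C)/7.564 = -25.70 W/m
From the inner boundary to the polyurethane foam/phenolic foam interface, ΣR_partial = 3.713 m·K/W.
T_interface = T_in − Q'·ΣR_partial = -168 °C − (-25.70)(3.713) = -72.6 °C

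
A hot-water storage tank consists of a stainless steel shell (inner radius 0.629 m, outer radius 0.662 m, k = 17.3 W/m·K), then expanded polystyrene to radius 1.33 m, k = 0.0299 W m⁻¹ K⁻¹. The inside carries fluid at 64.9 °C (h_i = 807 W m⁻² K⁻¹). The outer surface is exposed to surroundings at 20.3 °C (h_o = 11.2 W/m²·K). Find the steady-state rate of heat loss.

Series thermal resistances, inner to outer:
  R_conv,in = 1/(4πr²h) = 1/(4π·0.629²·807) = 2.492×10^-4 K/W
  R_stainless steel = (1/0.629 − 1/0.662)/(4πk) = 0.07925/(4π·17.3) = 3.645×10^-4 K/W
  R_expanded polystyrene = (1/0.662 − 1/1.33)/(4πk) = 0.7587/(4π·0.0299) = 2.019 K/W
  R_conv,out = 1/(4πr²h) = 1/(4π·1.33²·11.2) = 0.004017 K/W
ΣR = 2.492×10^-4 + 3.645×10^-4 + 2.019 + 0.004017 = 2.024 K/W
Q = ΔT/ΣR = (64.9 °C − 20.3 °C)/2.024 = 22.0 W

Q = 22.0 W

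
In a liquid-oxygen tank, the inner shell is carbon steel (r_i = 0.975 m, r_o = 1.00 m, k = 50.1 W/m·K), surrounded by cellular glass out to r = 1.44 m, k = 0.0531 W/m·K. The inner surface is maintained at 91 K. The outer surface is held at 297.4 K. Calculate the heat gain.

Q = 451 W

Treat each layer as a resistance in series:
  R_carbon steel = (1/0.975 − 1/1.00)/(4πk) = 0.02564/(4π·50.1) = 4.073×10^-5 K/W
  R_cellular glass = (1/1.00 − 1/1.44)/(4πk) = 0.3056/(4π·0.0531) = 0.4579 K/W
ΣR = 4.073×10^-5 + 0.4579 = 0.4579 K/W
Q = ΔT/ΣR = (91 K − 297.4 K)/0.4579 = -451 W
(Negative Q ⇒ heat flows inward; heat gain = 451 W.)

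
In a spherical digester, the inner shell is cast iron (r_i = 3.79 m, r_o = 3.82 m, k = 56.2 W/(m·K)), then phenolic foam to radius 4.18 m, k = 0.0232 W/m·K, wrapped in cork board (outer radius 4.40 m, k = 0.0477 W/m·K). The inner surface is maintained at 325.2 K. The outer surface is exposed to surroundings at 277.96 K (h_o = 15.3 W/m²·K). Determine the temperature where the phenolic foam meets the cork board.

Resistance network (inner→outer):
  R_cast iron = (1/3.79 − 1/3.82)/(4πk) = 0.002072/(4π·56.2) = 2.934×10^-6 K/W
  R_phenolic foam = (1/3.82 − 1/4.18)/(4πk) = 0.02255/(4π·0.0232) = 0.07733 K/W
  R_cork board = (1/4.18 − 1/4.40)/(4πk) = 0.01196/(4π·0.0477) = 0.01996 K/W
  R_conv,out = 1/(4πr²h) = 1/(4π·4.40²·15.3) = 2.687×10^-4 K/W
ΣR = 2.934×10^-6 + 0.07733 + 0.01996 + 2.687×10^-4 = 0.09756 K/W
Q = ΔT/ΣR = (325.2 K − 277.96 K)/0.09756 = 484.2 W
From the inner boundary to the phenolic foam/cork board interface, ΣR_partial = 0.07733 K/W.
T_interface = T_in − Q·ΣR_partial = 325.2 K − (484.2)(0.07733) = 287.8 K

T = 287.8 K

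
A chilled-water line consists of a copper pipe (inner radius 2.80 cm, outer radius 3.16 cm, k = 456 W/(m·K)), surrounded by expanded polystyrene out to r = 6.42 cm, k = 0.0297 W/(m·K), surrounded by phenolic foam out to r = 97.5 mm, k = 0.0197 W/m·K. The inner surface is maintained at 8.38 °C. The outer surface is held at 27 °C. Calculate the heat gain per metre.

Q' = 2.60 W/m

Resistance network (inner→outer):
  R'_copper = ln(0.0316/0.0280)/(2πk) = 0.1210/(2π·456) = 4.222×10^-5 m·K/W
  R'_expanded polystyrene = ln(0.0642/0.0316)/(2πk) = 0.7088/(2π·0.0297) = 3.799 m·K/W
  R'_phenolic foam = ln(0.0975/0.0642)/(2πk) = 0.4178/(2π·0.0197) = 3.376 m·K/W
ΣR = 4.222×10^-5 + 3.799 + 3.376 = 7.175 m·K/W
Q' = ΔT/ΣR = (8.38 °C − 27 °C)/7.175 = -2.60 W/m
(Negative Q' ⇒ heat flows inward; heat gain = 2.60 W/m.)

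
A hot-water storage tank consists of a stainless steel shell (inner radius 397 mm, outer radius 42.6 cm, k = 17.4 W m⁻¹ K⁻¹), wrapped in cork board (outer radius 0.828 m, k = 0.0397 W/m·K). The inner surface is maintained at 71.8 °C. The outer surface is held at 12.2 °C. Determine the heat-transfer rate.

Q = 26.1 W

Resistance network (inner→outer):
  R_stainless steel = (1/0.397 − 1/0.426)/(4πk) = 0.1715/(4π·17.4) = 7.842×10^-4 K/W
  R_cork board = (1/0.426 − 1/0.828)/(4πk) = 1.140/(4π·0.0397) = 2.284 K/W
ΣR = 7.842×10^-4 + 2.284 = 2.285 K/W
Q = ΔT/ΣR = (71.8 °C − 12.2 °C)/2.285 = 26.1 W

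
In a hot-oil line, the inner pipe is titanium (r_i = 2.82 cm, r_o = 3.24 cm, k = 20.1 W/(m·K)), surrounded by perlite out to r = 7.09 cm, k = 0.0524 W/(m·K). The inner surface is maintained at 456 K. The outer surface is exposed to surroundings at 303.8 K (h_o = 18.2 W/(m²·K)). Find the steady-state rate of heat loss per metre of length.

Q' = 60.8 W/m

Resistance network (inner→outer):
  R'_titanium = ln(0.0324/0.0282)/(2πk) = 0.1388/(2π·20.1) = 0.001099 m·K/W
  R'_perlite = ln(0.0709/0.0324)/(2πk) = 0.7831/(2π·0.0524) = 2.379 m·K/W
  R'_conv,out = 1/(2πr h) = 1/(2π·0.0709·18.2) = 0.1233 m·K/W
ΣR = 0.001099 + 2.379 + 0.1233 = 2.503 m·K/W
Q' = ΔT/ΣR = (456 K − 303.8 K)/2.503 = 60.8 W/m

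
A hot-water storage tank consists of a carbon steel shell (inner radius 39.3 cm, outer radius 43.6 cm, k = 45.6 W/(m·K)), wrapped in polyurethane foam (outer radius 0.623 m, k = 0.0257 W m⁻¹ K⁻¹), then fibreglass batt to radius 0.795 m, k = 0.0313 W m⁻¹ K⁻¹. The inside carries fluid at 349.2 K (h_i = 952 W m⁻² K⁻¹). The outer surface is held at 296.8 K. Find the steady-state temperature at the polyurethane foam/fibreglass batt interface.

Series thermal resistances, inner to outer:
  R_conv,in = 1/(4πr²h) = 1/(4π·0.393²·952) = 5.412×10^-4 K/W
  R_carbon steel = (1/0.393 − 1/0.436)/(4πk) = 0.2510/(4π·45.6) = 4.379×10^-4 K/W
  R_polyurethane foam = (1/0.436 − 1/0.623)/(4πk) = 0.6884/(4π·0.0257) = 2.132 K/W
  R_fibreglass batt = (1/0.623 − 1/0.795)/(4πk) = 0.3473/(4π·0.0313) = 0.8829 K/W
ΣR = 5.412×10^-4 + 4.379×10^-4 + 2.132 + 0.8829 = 3.016 K/W
Q = ΔT/ΣR = (349.2 K − 296.8 K)/3.016 = 17.37 W
From the inner boundary to the polyurethane foam/fibreglass batt interface, ΣR_partial = 2.133 K/W.
T_interface = T_in − Q·ΣR_partial = 349.2 K − (17.37)(2.133) = 312.1 K

T = 312.1 K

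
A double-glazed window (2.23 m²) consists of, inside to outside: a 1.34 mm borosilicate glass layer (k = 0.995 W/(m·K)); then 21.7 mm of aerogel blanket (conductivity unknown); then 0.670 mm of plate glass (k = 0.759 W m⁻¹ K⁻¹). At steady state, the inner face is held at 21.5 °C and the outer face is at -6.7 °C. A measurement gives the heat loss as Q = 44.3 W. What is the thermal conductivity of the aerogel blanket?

ΣR = ΔT/Q = |21.5 − -6.7|/44.3 = 0.6366 K/W
Known resistances:
  R_borosilicate glass = L/(kA) = 0.00134/(0.995·2.23) = 6.039×10^-4 K/W
  R_plate glass = L/(kA) = 6.70×10^-4/(0.759·2.23) = 3.958×10^-4 K/W
R_aerogel blanket = ΣR − ΣR_known = 0.6366 − 9.997×10^-4 = 0.6356 K/W
L/(kA) = 0.6356 ⇒ k = 0.0217/(0.6356·2.23) = 0.0153 W/m·K

k = 0.0153 W/m·K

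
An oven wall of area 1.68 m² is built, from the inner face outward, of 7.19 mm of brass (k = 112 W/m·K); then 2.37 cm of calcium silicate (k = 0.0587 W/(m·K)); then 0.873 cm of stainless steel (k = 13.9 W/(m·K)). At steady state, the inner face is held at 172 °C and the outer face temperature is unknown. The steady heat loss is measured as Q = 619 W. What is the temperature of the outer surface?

T_out = 23.0 °C

Series resistances:
  R_brass = L/(kA) = 0.00719/(112·1.68) = 3.821×10^-5 K/W
  R_calcium silicate = L/(kA) = 0.0237/(0.0587·1.68) = 0.2403 K/W
  R_stainless steel = L/(kA) = 0.00873/(13.9·1.68) = 3.738×10^-4 K/W
ΣR = 0.2407 K/W
ΔT = Q·ΣR = 619 × 0.2407 = 149.0 K
Heat flows outward, so T_out = T_in − ΔT = 172 − 149.0 = 23.0 °C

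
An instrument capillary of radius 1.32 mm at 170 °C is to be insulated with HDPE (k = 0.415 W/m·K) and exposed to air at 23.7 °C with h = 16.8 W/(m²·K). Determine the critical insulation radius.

For a cylinder, r_cr = k_ins/h = 0.415/16.8 = 0.0247 m = 2.47 cm

r_cr = 2.47 cm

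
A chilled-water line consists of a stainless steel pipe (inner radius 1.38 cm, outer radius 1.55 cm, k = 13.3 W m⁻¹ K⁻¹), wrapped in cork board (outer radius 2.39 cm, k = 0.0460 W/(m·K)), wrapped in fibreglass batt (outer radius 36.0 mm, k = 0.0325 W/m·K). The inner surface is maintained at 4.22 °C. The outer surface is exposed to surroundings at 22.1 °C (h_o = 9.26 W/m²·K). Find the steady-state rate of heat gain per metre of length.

Q' = 4.49 W/m

Treat each layer as a resistance in series:
  R'_stainless steel = ln(0.0155/0.0138)/(2πk) = 0.1162/(2π·13.3) = 0.001390 m·K/W
  R'_cork board = ln(0.0239/0.0155)/(2πk) = 0.4330/(2π·0.0460) = 1.498 m·K/W
  R'_fibreglass batt = ln(0.0360/0.0239)/(2πk) = 0.4096/(2π·0.0325) = 2.006 m·K/W
  R'_conv,out = 1/(2πr h) = 1/(2π·0.0360·9.26) = 0.4774 m·K/W
ΣR = 0.001390 + 1.498 + 2.006 + 0.4774 = 3.983 m·K/W
Q' = ΔT/ΣR = (4.22 °C − 22.1 °C)/3.983 = -4.49 W/m
(Negative Q' ⇒ heat flows inward; heat gain = 4.49 W/m.)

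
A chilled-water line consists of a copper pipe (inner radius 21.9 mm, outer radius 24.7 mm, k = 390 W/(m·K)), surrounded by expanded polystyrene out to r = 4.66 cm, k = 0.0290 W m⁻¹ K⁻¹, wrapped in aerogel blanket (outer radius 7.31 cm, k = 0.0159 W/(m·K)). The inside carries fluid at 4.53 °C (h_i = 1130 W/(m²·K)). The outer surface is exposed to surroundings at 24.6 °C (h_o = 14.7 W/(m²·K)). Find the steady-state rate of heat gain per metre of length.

Series thermal resistances, inner to outer:
  R'_conv,in = 1/(2πr h) = 1/(2π·0.0219·1130) = 0.006431 m·K/W
  R'_copper = ln(0.0247/0.0219)/(2πk) = 0.1203/(2π·390) = 4.910×10^-5 m·K/W
  R'_expanded polystyrene = ln(0.0466/0.0247)/(2πk) = 0.6348/(2π·0.0290) = 3.484 m·K/W
  R'_aerogel blanket = ln(0.0731/0.0466)/(2πk) = 0.4502/(2π·0.0159) = 4.507 m·K/W
  R'_conv,out = 1/(2πr h) = 1/(2π·0.0731·14.7) = 0.1481 m·K/W
ΣR = 0.006431 + 4.910×10^-5 + 3.484 + 4.507 + 0.1481 = 8.146 m·K/W
Q' = ΔT/ΣR = (4.53 °C − 24.6 °C)/8.146 = -2.46 W/m
(Negative Q' ⇒ heat flows inward; heat gain = 2.46 W/m.)

Q' = 2.46 W/m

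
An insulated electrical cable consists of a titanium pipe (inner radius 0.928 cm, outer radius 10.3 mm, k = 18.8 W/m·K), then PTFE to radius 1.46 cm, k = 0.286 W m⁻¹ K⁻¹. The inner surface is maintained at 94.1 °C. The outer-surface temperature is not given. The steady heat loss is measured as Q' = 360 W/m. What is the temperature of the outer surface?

Series resistances:
  R'_titanium = ln(0.0103/0.00928)/(2πk) = 0.1043/(2π·18.8) = 8.828×10^-4 m·K/W
  R'_PTFE = ln(0.0146/0.0103)/(2πk) = 0.3489/(2π·0.286) = 0.1941 m·K/W
ΣR = 0.1950 m·K/W
ΔT = Q'·ΣR = 360 × 0.1950 = 70.20 K
Heat flows outward, so T_out = T_in − ΔT = 94.1 − 70.20 = 23.9 °C

T_out = 23.9 °C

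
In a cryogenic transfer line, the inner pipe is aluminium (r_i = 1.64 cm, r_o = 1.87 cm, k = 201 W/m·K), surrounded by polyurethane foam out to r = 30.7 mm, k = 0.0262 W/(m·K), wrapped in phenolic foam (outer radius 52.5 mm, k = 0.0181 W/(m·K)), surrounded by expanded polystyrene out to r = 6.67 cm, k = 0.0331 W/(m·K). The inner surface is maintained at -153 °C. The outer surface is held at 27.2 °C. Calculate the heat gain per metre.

Treat each layer as a resistance in series:
  R'_aluminium = ln(0.0187/0.0164)/(2πk) = 0.1312/(2π·201) = 1.039×10^-4 m·K/W
  R'_polyurethane foam = ln(0.0307/0.0187)/(2πk) = 0.4957/(2π·0.0262) = 3.011 m·K/W
  R'_phenolic foam = ln(0.0525/0.0307)/(2πk) = 0.5366/(2π·0.0181) = 4.718 m·K/W
  R'_expanded polystyrene = ln(0.0667/0.0525)/(2πk) = 0.2394/(2π·0.0331) = 1.151 m·K/W
ΣR = 1.039×10^-4 + 3.011 + 4.718 + 1.151 = 8.880 m·K/W
Q' = ΔT/ΣR = (-153 °C − 27.2 °C)/8.880 = -20.3 W/m
(Negative Q' ⇒ heat flows inward; heat gain = 20.3 W/m.)

Q' = 20.3 W/m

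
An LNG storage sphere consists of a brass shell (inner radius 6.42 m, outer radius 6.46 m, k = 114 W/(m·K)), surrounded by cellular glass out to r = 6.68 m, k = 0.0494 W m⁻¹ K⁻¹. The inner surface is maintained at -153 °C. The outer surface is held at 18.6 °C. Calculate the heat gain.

Resistance network (inner→outer):
  R_brass = (1/6.42 − 1/6.46)/(4πk) = 9.645×10^-4/(4π·114) = 6.733×10^-7 K/W
  R_cellular glass = (1/6.46 − 1/6.68)/(4πk) = 0.005098/(4π·0.0494) = 0.008213 K/W
ΣR = 6.733×10^-7 + 0.008213 = 0.008214 K/W
Q = ΔT/ΣR = (-153 °C − 18.6 °C)/0.008214 = -20900 W
(Negative Q ⇒ heat flows inward; heat gain = 20900 W.)

Q = 20900 W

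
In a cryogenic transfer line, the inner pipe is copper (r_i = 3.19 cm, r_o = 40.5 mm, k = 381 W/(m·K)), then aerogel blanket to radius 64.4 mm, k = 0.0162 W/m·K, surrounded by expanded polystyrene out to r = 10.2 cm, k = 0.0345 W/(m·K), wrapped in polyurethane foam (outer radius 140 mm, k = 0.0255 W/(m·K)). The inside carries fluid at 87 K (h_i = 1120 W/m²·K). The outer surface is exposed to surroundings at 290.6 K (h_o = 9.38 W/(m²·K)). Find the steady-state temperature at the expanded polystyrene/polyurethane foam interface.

Series thermal resistances, inner to outer:
  R'_conv,in = 1/(2πr h) = 1/(2π·0.0319·1120) = 0.004455 m·K/W
  R'_copper = ln(0.0405/0.0319)/(2πk) = 0.2387/(2π·381) = 9.971×10^-5 m·K/W
  R'_aerogel blanket = ln(0.0644/0.0405)/(2πk) = 0.4638/(2π·0.0162) = 4.557 m·K/W
  R'_expanded polystyrene = ln(0.102/0.0644)/(2πk) = 0.4599/(2π·0.0345) = 2.121 m·K/W
  R'_polyurethane foam = ln(0.140/0.102)/(2πk) = 0.3167/(2π·0.0255) = 1.976 m·K/W
  R'_conv,out = 1/(2πr h) = 1/(2π·0.140·9.38) = 0.1212 m·K/W
ΣR = 0.004455 + 9.971×10^-5 + 4.557 + 2.121 + 1.976 + 0.1212 = 8.780 m·K/W
Q' = ΔT/ΣR = (87 K − 290.6 K)/8.780 = -23.19 W/m
From the inner boundary to the expanded polystyrene/polyurethane foam interface, ΣR_partial = 6.683 m·K/W.
T_interface = T_in − Q'·ΣR_partial = 87 K − (-23.19)(6.683) = 242.0 K

T = 242.0 K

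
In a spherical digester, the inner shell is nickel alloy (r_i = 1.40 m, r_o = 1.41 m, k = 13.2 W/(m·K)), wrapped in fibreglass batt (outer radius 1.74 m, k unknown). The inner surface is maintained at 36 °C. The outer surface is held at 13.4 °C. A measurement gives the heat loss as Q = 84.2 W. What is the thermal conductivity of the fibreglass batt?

ΣR = ΔT/Q = |36 − 13.4|/84.2 = 0.2684 K/W
Known resistances:
  R_nickel alloy = (1/1.40 − 1/1.41)/(4πk) = 0.005066/(4π·13.2) = 3.054×10^-5 K/W
R_fibreglass batt = ΣR − ΣR_known = 0.2684 − 3.054×10^-5 = 0.2684 K/W
(1/r₁−1/r₂)/(4πk) = 0.2684 ⇒ k = 0.1345/(4π·0.2684) = 0.0399 W/m·K

k = 0.0399 W/m·K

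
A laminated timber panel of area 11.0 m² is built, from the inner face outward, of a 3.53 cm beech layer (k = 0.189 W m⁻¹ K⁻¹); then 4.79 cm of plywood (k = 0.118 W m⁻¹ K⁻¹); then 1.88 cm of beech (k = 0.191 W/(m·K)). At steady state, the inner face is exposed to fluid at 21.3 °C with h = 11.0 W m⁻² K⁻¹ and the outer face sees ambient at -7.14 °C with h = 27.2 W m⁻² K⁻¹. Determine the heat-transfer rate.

Series thermal resistances, inner to outer:
  R_conv,in = 1/(hA) = 1/(11.0·11.0) = 0.008264 K/W
  R_beech = L/(kA) = 0.0353/(0.189·11.0) = 0.01698 K/W
  R_plywood = L/(kA) = 0.0479/(0.118·11.0) = 0.03690 K/W
  R_beech = L/(kA) = 0.0188/(0.191·11.0) = 0.008948 K/W
  R_conv,out = 1/(hA) = 1/(27.2·11.0) = 0.003342 K/W
ΣR = 0.008264 + 0.01698 + 0.03690 + 0.008948 + 0.003342 = 0.07443 K/W
Q = ΔT/ΣR = (21.3 °C − -7.14 °C)/0.07443 = 382 W

Q = 382 W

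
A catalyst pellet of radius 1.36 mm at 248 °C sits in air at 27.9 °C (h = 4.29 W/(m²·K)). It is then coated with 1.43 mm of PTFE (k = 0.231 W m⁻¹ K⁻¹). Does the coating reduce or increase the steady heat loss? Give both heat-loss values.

Critical radius for a sphere: r_cr = 2k/h = 0.108 m = 10.8 cm.
Outer radius after coating: r₂ = 0.00136 + 0.00143 = 0.00279 m.
Since r₁ < r_cr and r₂ ≤ r_cr, the coating moves toward the maximum at r_cr — heat loss rises.
Bare: R = 1/(4πr₁²h) = 10030 K/W; Q = 220.1/10030 = 0.0219 W.
Coated: R = R_cond + R_conv = 2513 K/W; Q = 220.1/2513 = 0.0876 W.

increases: 0.0219 → 0.0876 W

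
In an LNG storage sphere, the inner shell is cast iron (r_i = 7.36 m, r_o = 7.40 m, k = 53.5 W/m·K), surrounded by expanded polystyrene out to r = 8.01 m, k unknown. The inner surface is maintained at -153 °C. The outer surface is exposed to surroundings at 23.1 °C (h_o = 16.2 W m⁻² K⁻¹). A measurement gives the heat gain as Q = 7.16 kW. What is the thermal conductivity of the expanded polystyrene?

k = 0.0334 W/m·K

ΣR = ΔT/Q = |-153 − 23.1|/7160 = 0.02459 K/W
Known resistances:
  R_cast iron = (1/7.36 − 1/7.40)/(4πk) = 7.344×10^-4/(4π·53.5) = 1.092×10^-6 K/W
  R_conv,out = 1/(4πr²h) = 1/(4π·8.01²·16.2) = 7.656×10^-5 K/W
R_expanded polystyrene = ΣR − ΣR_known = 0.02459 − 7.765×10^-5 = 0.02451 K/W
(1/r₁−1/r₂)/(4πk) = 0.02451 ⇒ k = 0.01029/(4π·0.02451) = 0.0334 W/m·K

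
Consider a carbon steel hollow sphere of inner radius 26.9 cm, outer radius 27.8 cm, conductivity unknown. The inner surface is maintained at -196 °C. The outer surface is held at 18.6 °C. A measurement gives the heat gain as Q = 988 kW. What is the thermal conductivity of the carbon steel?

k = 44.1 W/m·K

ΣR = ΔT/Q = |-196 − 18.6|/9.88×10^5 = 2.172×10^-4 K/W
(1/r₁−1/r₂)/(4πk) = 2.172×10^-4 ⇒ k = 0.1203/(4π·2.172×10^-4) = 44.1 W/m·K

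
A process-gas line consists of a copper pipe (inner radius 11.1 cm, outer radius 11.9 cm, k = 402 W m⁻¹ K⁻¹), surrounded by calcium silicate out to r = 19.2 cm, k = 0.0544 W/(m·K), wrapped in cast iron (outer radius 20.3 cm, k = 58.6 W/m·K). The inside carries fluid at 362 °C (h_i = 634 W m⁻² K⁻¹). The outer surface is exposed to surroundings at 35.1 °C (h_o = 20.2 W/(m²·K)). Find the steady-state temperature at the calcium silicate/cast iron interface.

Series thermal resistances, inner to outer:
  R'_conv,in = 1/(2πr h) = 1/(2π·0.111·634) = 0.002262 m·K/W
  R'_copper = ln(0.119/0.111)/(2πk) = 0.06959/(2π·402) = 2.755×10^-5 m·K/W
  R'_calcium silicate = ln(0.192/0.119)/(2πk) = 0.4784/(2π·0.0544) = 1.400 m·K/W
  R'_cast iron = ln(0.203/0.192)/(2πk) = 0.05571/(2π·58.6) = 1.513×10^-4 m·K/W
  R'_conv,out = 1/(2πr h) = 1/(2π·0.203·20.2) = 0.03881 m·K/W
ΣR = 0.002262 + 2.755×10^-5 + 1.400 + 1.513×10^-4 + 0.03881 = 1.441 m·K/W
Q' = ΔT/ΣR = (362 °C − 35.1 °C)/1.441 = 226.9 W/m
From the inner boundary to the calcium silicate/cast iron interface, ΣR_partial = 1.402 m·K/W.
T_interface = T_in − Q'·ΣR_partial = 362 °C − (226.9)(1.402) = 43.9 °C

T = 43.9 °C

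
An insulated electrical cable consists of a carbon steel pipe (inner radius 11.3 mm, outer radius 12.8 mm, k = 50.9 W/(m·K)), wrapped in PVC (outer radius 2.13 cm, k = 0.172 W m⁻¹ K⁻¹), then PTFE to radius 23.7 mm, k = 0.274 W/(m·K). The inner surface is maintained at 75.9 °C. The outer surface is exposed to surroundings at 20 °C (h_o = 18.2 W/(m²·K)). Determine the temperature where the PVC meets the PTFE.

Treat each layer as a resistance in series:
  R'_carbon steel = ln(0.0128/0.0113)/(2πk) = 0.1246/(2π·50.9) = 3.897×10^-4 m·K/W
  R'_PVC = ln(0.0213/0.0128)/(2πk) = 0.5093/(2π·0.172) = 0.4712 m·K/W
  R'_PTFE = ln(0.0237/0.0213)/(2πk) = 0.1068/(2π·0.274) = 0.06202 m·K/W
  R'_conv,out = 1/(2πr h) = 1/(2π·0.0237·18.2) = 0.3690 m·K/W
ΣR = 3.897×10^-4 + 0.4712 + 0.06202 + 0.3690 = 0.9026 m·K/W
Q' = ΔT/ΣR = (75.9 °C − 20 °C)/0.9026 = 61.93 W/m
From the inner boundary to the PVC/PTFE interface, ΣR_partial = 0.4716 m·K/W.
T_interface = T_in − Q'·ΣR_partial = 75.9 °C − (61.93)(0.4716) = 46.7 °C

T = 46.7 °C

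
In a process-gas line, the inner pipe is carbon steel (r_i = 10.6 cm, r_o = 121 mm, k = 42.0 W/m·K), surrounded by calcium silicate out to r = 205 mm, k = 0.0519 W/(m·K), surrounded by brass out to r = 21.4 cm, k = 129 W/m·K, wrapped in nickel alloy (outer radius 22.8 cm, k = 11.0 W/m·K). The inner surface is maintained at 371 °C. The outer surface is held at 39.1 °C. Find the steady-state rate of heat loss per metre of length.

Q' = 205 W/m

Series thermal resistances, inner to outer:
  R'_carbon steel = ln(0.121/0.106)/(2πk) = 0.1324/(2π·42.0) = 5.015×10^-4 m·K/W
  R'_calcium silicate = ln(0.205/0.121)/(2πk) = 0.5272/(2π·0.0519) = 1.617 m·K/W
  R'_brass = ln(0.214/0.205)/(2πk) = 0.04297/(2π·129) = 5.301×10^-5 m·K/W
  R'_nickel alloy = ln(0.228/0.214)/(2πk) = 0.06337/(2π·11.0) = 9.169×10^-4 m·K/W
ΣR = 5.015×10^-4 + 1.617 + 5.301×10^-5 + 9.169×10^-4 = 1.618 m·K/W
Q' = ΔT/ΣR = (371 °C − 39.1 °C)/1.618 = 205 W/m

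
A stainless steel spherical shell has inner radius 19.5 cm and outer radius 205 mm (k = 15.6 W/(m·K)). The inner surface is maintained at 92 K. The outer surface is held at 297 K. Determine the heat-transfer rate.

Q = 4πk·ΔT/(1/r₁ − 1/r₂) = 4π × 15.6 × 205 / (1/0.195 − 1/0.205) = 1.61×10^5 W

Q = 1.61×10^5 W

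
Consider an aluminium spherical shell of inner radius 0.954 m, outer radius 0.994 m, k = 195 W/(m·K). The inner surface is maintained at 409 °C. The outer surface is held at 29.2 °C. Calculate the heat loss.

Q = 4πk·ΔT/(1/r₁ − 1/r₂) = 4π × 195 × 379.8 / (1/0.954 − 1/0.994) = 2.21×10^7 W

Q = 22100 kW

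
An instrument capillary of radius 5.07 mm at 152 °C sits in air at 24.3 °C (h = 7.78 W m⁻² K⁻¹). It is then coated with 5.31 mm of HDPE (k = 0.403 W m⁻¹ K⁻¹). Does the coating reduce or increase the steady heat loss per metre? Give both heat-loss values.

Critical radius for a cylinder: r_cr = k/h = 0.0518 m = 5.18 cm.
Outer radius after coating: r₂ = 0.00507 + 0.00531 = 0.01038 m.
Since r₁ < r_cr and r₂ ≤ r_cr, the coating moves toward the maximum at r_cr — heat loss rises.
Bare: R = 1/(2πr₁h) = 4.035 m·K/W; Q = 127.7/4.035 = 31.6 W/m.
Coated: R = R_cond + R_conv = 2.254 m·K/W; Q = 127.7/2.254 = 56.7 W/m.

increases: 31.6 → 56.7 W/m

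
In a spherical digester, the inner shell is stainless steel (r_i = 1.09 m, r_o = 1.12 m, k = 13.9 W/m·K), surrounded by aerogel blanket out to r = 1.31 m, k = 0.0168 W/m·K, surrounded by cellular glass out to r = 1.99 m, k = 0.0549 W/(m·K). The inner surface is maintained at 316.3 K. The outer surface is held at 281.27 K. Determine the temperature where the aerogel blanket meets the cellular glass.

T = 294.6 K

Treat each layer as a resistance in series:
  R_stainless steel = (1/1.09 − 1/1.12)/(4πk) = 0.02457/(4π·13.9) = 1.407×10^-4 K/W
  R_aerogel blanket = (1/1.12 − 1/1.31)/(4πk) = 0.1295/(4π·0.0168) = 0.6134 K/W
  R_cellular glass = (1/1.31 − 1/1.99)/(4πk) = 0.2608/(4π·0.0549) = 0.3781 K/W
ΣR = 1.407×10^-4 + 0.6134 + 0.3781 = 0.9916 K/W
Q = ΔT/ΣR = (316.3 K − 281.27 K)/0.9916 = 35.33 W
From the inner boundary to the aerogel blanket/cellular glass interface, ΣR_partial = 0.6135 K/W.
T_interface = T_in − Q·ΣR_partial = 316.3 K − (35.33)(0.6135) = 294.6 K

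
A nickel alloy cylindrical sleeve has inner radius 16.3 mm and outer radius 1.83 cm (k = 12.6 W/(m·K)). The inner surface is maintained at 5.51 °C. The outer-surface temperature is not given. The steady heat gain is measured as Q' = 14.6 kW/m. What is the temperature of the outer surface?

Series resistances:
  R'_nickel alloy = ln(0.0183/0.0163)/(2πk) = 0.1157/(2π·12.6) = 0.001462 m·K/W
ΣR = 0.001462 m·K/W
ΔT = Q'·ΣR = 14600 × 0.001462 = 21.35 K
Heat flows inward, so T_out = T_in + ΔT = 5.51 + 21.35 = 26.9 °C

T_out = 26.9 °C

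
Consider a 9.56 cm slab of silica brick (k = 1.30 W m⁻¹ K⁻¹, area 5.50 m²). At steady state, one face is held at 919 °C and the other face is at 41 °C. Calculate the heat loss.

Q = kA·ΔT/L = 1.30 × 5.50 × |919 °C − 41 °C| / 0.0956 = 65700 W

Q = 65.7 kW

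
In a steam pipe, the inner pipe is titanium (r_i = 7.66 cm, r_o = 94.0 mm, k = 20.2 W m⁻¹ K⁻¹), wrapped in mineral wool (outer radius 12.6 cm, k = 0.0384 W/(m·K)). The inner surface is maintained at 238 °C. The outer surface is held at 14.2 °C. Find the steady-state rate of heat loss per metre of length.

Resistance network (inner→outer):
  R'_titanium = ln(0.0940/0.0766)/(2πk) = 0.2047/(2π·20.2) = 0.001613 m·K/W
  R'_mineral wool = ln(0.126/0.0940)/(2πk) = 0.2930/(2π·0.0384) = 1.214 m·K/W
ΣR = 0.001613 + 1.214 = 1.216 m·K/W
Q' = ΔT/ΣR = (238 °C − 14.2 °C)/1.216 = 184 W/m

Q' = 184 W/m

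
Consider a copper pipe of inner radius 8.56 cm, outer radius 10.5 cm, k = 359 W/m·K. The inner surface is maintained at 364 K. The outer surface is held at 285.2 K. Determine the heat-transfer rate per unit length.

Q' = 2πk·ΔT/ln(r₂/r₁) = 2π × 359 × 78.8 / ln(0.105/0.0856) = 8.70×10^5 W/m

Q' = 870 kW/m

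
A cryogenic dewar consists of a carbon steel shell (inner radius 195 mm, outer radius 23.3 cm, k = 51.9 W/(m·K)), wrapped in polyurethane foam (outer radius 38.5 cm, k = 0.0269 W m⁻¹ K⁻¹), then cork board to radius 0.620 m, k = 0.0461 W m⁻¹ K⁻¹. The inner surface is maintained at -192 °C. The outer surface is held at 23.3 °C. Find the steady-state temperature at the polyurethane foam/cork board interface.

Series thermal resistances, inner to outer:
  R_carbon steel = (1/0.195 − 1/0.233)/(4πk) = 0.8364/(4π·51.9) = 0.001282 K/W
  R_polyurethane foam = (1/0.233 − 1/0.385)/(4πk) = 1.694/(4π·0.0269) = 5.013 K/W
  R_cork board = (1/0.385 − 1/0.620)/(4πk) = 0.9845/(4π·0.0461) = 1.699 K/W
ΣR = 0.001282 + 5.013 + 1.699 = 6.713 K/W
Q = ΔT/ΣR = (-192 °C − 23.3 °C)/6.713 = -32.07 W
From the inner boundary to the polyurethane foam/cork board interface, ΣR_partial = 5.014 K/W.
T_interface = T_in − Q·ΣR_partial = -192 °C − (-32.07)(5.014) = -31.2 °C

T = -31.2 °C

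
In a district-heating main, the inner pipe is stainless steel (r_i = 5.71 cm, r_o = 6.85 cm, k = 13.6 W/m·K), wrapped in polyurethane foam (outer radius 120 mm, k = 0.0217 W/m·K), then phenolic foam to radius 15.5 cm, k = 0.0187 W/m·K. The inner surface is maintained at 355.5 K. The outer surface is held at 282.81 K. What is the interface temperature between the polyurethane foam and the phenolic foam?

Resistance network (inner→outer):
  R'_stainless steel = ln(0.0685/0.0571)/(2πk) = 0.1820/(2π·13.6) = 0.002130 m·K/W
  R'_polyurethane foam = ln(0.120/0.0685)/(2πk) = 0.5607/(2π·0.0217) = 4.112 m·K/W
  R'_phenolic foam = ln(0.155/0.120)/(2πk) = 0.2559/(2π·0.0187) = 2.178 m·K/W
ΣR = 0.002130 + 4.112 + 2.178 = 6.292 m·K/W
Q' = ΔT/ΣR = (355.5 K − 282.81 K)/6.292 = 11.55 W/m
From the inner boundary to the polyurethane foam/phenolic foam interface, ΣR_partial = 4.114 m·K/W.
T_interface = T_in − Q'·ΣR_partial = 355.5 K − (11.55)(4.114) = 308.0 K

T = 308.0 K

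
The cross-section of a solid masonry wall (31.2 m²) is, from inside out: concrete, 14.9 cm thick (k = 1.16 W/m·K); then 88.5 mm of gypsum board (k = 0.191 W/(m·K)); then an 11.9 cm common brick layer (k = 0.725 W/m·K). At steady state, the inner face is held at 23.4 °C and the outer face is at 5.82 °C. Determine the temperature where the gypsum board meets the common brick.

Resistance network (inner→outer):
  R_concrete = L/(kA) = 0.149/(1.16·31.2) = 0.004117 K/W
  R_gypsum board = L/(kA) = 0.0885/(0.191·31.2) = 0.01485 K/W
  R_common brick = L/(kA) = 0.119/(0.725·31.2) = 0.005261 K/W
ΣR = 0.004117 + 0.01485 + 0.005261 = 0.02423 K/W
Q = ΔT/ΣR = (23.4 °C − 5.82 °C)/0.02423 = 725.5 W
From the inner boundary to the gypsum board/common brick interface, ΣR_partial = 0.01897 K/W.
T_interface = T_in − Q·ΣR_partial = 23.4 °C − (725.5)(0.01897) = 9.64 °C

T = 9.64 °C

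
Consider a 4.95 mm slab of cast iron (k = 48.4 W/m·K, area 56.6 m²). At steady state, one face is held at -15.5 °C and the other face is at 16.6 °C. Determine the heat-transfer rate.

Q = 17800 kW

Q = kA·ΔT/L = 48.4 × 56.6 × |-15.5 °C − 16.6 °C| / 0.00495 = 1.78×10^7 W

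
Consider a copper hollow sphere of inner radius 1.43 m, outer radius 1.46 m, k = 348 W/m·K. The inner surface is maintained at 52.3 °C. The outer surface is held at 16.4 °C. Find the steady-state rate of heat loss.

Q = 4πk·ΔT/(1/r₁ − 1/r₂) = 4π × 348 × 35.9 / (1/1.43 − 1/1.46) = 1.09×10^7 W

Q = 10900 kW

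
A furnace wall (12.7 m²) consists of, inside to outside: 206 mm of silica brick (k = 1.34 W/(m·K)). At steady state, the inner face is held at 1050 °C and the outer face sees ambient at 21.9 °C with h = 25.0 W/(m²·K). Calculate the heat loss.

Q = 67400 W

Treat each layer as a resistance in series:
  R_silica brick = L/(kA) = 0.206/(1.34·12.7) = 0.01210 K/W
  R_conv,out = 1/(hA) = 1/(25.0·12.7) = 0.003150 K/W
ΣR = 0.01210 + 0.003150 = 0.01525 K/W
Q = ΔT/ΣR = (1050 °C − 21.9 °C)/0.01525 = 67400 W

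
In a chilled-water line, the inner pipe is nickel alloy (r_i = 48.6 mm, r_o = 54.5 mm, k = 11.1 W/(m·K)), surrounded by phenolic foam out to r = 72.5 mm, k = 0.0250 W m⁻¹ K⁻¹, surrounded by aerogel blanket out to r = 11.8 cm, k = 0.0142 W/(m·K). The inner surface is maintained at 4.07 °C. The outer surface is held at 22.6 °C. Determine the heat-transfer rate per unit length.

Q' = 2.55 W/m

Resistance network (inner→outer):
  R'_nickel alloy = ln(0.0545/0.0486)/(2πk) = 0.1146/(2π·11.1) = 0.001643 m·K/W
  R'_phenolic foam = ln(0.0725/0.0545)/(2πk) = 0.2854/(2π·0.0250) = 1.817 m·K/W
  R'_aerogel blanket = ln(0.118/0.0725)/(2πk) = 0.4871/(2π·0.0142) = 5.459 m·K/W
ΣR = 0.001643 + 1.817 + 5.459 = 7.278 m·K/W
Q' = ΔT/ΣR = (4.07 °C − 22.6 °C)/7.278 = -2.55 W/m
(Negative Q' ⇒ heat flows inward; heat gain = 2.55 W/m.)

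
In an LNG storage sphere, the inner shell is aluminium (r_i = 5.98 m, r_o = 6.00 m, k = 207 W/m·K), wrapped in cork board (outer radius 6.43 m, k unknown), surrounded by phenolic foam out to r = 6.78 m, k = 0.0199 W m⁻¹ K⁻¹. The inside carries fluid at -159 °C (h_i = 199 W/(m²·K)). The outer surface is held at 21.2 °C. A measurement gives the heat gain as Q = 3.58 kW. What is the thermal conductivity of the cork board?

ΣR = ΔT/Q = |-159 − 21.2|/3580 = 0.05034 K/W
Known resistances:
  R_conv,in = 1/(4πr²h) = 1/(4π·5.98²·199) = 1.118×10^-5 K/W
  R_aluminium = (1/5.98 − 1/6.00)/(4πk) = 5.574×10^-4/(4π·207) = 2.143×10^-7 K/W
  R_phenolic foam = (1/6.43 − 1/6.78)/(4πk) = 0.008028/(4π·0.0199) = 0.03210 K/W
R_cork board = ΣR − ΣR_known = 0.05034 − 0.03211 = 0.01823 K/W
(1/r₁−1/r₂)/(4πk) = 0.01823 ⇒ k = 0.01115/(4π·0.01823) = 0.0487 W/m·K

k = 0.0487 W/m·K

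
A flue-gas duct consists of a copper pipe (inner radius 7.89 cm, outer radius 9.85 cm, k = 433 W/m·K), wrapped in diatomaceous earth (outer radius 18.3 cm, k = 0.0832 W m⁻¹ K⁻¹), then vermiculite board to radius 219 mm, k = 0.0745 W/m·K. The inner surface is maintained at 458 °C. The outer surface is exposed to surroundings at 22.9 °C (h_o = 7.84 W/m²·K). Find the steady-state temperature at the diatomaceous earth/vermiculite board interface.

T = 148 °C

Treat each layer as a resistance in series:
  R'_copper = ln(0.0985/0.0789)/(2πk) = 0.2219/(2π·433) = 8.155×10^-5 m·K/W
  R'_diatomaceous earth = ln(0.183/0.0985)/(2πk) = 0.6194/(2π·0.0832) = 1.185 m·K/W
  R'_vermiculite board = ln(0.219/0.183)/(2πk) = 0.1796/(2π·0.0745) = 0.3837 m·K/W
  R'_conv,out = 1/(2πr h) = 1/(2π·0.219·7.84) = 0.09270 m·K/W
ΣR = 8.155×10^-5 + 1.185 + 0.3837 + 0.09270 = 1.661 m·K/W
Q' = ΔT/ΣR = (458 °C − 22.9 °C)/1.661 = 262.0 W/m
From the inner boundary to the diatomaceous earth/vermiculite board interface, ΣR_partial = 1.185 m·K/W.
T_interface = T_in − Q'·ΣR_partial = 458 °C − (262.0)(1.185) = 148 °C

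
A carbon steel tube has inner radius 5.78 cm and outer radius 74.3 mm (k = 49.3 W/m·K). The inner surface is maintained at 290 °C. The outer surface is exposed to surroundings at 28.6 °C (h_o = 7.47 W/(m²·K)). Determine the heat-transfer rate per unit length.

Q' = 909 W/m

Treat each layer as a resistance in series:
  R'_carbon steel = ln(0.0743/0.0578)/(2πk) = 0.2511/(2π·49.3) = 8.107×10^-4 m·K/W
  R'_conv,out = 1/(2πr h) = 1/(2π·0.0743·7.47) = 0.2868 m·K/W
ΣR = 8.107×10^-4 + 0.2868 = 0.2876 m·K/W
Q' = ΔT/ΣR = (290 °C − 28.6 °C)/0.2876 = 909 W/m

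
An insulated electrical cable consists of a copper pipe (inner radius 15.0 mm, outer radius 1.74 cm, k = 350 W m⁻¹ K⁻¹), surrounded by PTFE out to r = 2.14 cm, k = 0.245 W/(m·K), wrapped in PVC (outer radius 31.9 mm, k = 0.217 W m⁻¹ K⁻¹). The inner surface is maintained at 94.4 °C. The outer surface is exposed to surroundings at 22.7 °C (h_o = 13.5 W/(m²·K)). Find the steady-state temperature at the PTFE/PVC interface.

Treat each layer as a resistance in series:
  R'_copper = ln(0.0174/0.0150)/(2πk) = 0.1484/(2π·350) = 6.749×10^-5 m·K/W
  R'_PTFE = ln(0.0214/0.0174)/(2πk) = 0.2069/(2π·0.245) = 0.1344 m·K/W
  R'_PVC = ln(0.0319/0.0214)/(2πk) = 0.3992/(2π·0.217) = 0.2928 m·K/W
  R'_conv,out = 1/(2πr h) = 1/(2π·0.0319·13.5) = 0.3696 m·K/W
ΣR = 6.749×10^-5 + 0.1344 + 0.2928 + 0.3696 = 0.7969 m·K/W
Q' = ΔT/ΣR = (94.4 °C − 22.7 °C)/0.7969 = 89.97 W/m
From the inner boundary to the PTFE/PVC interface, ΣR_partial = 0.1345 m·K/W.
T_interface = T_in − Q'·ΣR_partial = 94.4 °C − (89.97)(0.1345) = 82.3 °C

T = 82.3 °C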